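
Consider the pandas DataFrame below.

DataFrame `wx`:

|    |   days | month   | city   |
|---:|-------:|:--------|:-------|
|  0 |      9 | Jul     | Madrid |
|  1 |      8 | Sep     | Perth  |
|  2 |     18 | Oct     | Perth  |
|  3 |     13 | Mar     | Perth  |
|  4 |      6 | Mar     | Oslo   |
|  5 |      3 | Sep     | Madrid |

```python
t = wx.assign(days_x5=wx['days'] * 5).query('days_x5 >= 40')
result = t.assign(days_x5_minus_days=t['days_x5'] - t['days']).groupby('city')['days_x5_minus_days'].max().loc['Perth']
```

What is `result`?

add column days_x5 = wx['days'] * 5:
   days month    city  days_x5
0     9   Jul  Madrid       45
1     8   Sep   Perth       40
2    18   Oct   Perth       90
3    13   Mar   Perth       65
4     6   Mar    Oslo       30
5     3   Sep  Madrid       15
filter rows where days_x5 >= 40:
   days month    city  days_x5
0     9   Jul  Madrid       45
1     8   Sep   Perth       40
2    18   Oct   Perth       90
3    13   Mar   Perth       65
add column days_x5_minus_days = t['days_x5'] - t['days']:
   days month    city  days_x5  days_x5_minus_days
0     9   Jul  Madrid       45                  36
1     8   Sep   Perth       40                  32
2    18   Oct   Perth       90                  72
3    13   Mar   Perth       65                  52
group by city, max of days_x5_minus_days:
city
Madrid    36
Perth     72
Name: days_x5_minus_days, dtype: int64
Reading off the value at index 'Perth', we get 72.

72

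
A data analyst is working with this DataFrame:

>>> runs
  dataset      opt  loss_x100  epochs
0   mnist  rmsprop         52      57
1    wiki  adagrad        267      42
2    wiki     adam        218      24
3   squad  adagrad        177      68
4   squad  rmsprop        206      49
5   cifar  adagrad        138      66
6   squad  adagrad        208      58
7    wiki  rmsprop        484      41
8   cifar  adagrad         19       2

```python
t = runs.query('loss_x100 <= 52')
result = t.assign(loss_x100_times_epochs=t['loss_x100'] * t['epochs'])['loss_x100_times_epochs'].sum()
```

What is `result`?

3002

filter rows where loss_x100 <= 52:
  dataset      opt  loss_x100  epochs
0   mnist  rmsprop         52      57
8   cifar  adagrad         19       2
add column loss_x100_times_epochs = t['loss_x100'] * t['epochs']:
  dataset      opt  loss_x100  epochs  loss_x100_times_epochs
0   mnist  rmsprop         52      57                    2964
8   cifar  adagrad         19       2                      38
Hence 3002.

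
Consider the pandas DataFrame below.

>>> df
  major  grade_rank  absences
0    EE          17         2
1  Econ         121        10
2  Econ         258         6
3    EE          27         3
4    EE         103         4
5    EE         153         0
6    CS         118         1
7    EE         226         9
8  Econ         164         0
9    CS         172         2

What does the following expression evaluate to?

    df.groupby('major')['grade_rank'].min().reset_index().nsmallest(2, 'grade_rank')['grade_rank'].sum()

135

group by major, min of grade_rank:
major
CS      118
EE       17
Econ    121
Name: grade_rank, dtype: int64
reset_index():
  major  grade_rank
0    CS         118
1    EE          17
2  Econ         121
take 2 rows with smallest grade_rank:
  major  grade_rank
1    EE          17
0    CS         118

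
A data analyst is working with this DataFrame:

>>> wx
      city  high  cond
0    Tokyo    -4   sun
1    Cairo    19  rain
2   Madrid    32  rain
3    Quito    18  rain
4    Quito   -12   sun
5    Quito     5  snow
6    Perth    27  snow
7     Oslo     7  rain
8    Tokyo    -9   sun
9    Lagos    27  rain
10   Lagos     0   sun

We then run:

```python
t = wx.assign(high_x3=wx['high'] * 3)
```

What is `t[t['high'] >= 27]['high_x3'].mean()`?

86.0

add column high_x3 = wx['high'] * 3:
      city  high  cond  high_x3
0    Tokyo    -4   sun      -12
1    Cairo    19  rain       57
2   Madrid    32  rain       96
3    Quito    18  rain       54
4    Quito   -12   sun      -36
5    Quito     5  snow       15
6    Perth    27  snow       81
7     Oslo     7  rain       21
8    Tokyo    -9   sun      -27
9    Lagos    27  rain       81
10   Lagos     0   sun        0
filter rows where high >= 27:
     city  high  cond  high_x3
2  Madrid    32  rain       96
6   Perth    27  snow       81
9   Lagos    27  rain       81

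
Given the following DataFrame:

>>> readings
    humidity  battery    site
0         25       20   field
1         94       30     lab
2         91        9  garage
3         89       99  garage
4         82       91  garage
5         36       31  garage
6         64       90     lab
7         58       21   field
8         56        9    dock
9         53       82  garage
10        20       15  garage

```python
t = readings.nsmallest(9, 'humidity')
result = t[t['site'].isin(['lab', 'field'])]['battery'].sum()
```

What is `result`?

take 9 rows with smallest humidity:
    humidity  battery    site
10        20       15  garage
0         25       20   field
5         36       31  garage
9         53       82  garage
8         56        9    dock
7         58       21   field
6         64       90     lab
4         82       91  garage
3         89       99  garage
filter rows where site in ['lab', 'field']:
   humidity  battery   site
0        25       20  field
7        58       21  field
6        64       90    lab
Hence 131.

131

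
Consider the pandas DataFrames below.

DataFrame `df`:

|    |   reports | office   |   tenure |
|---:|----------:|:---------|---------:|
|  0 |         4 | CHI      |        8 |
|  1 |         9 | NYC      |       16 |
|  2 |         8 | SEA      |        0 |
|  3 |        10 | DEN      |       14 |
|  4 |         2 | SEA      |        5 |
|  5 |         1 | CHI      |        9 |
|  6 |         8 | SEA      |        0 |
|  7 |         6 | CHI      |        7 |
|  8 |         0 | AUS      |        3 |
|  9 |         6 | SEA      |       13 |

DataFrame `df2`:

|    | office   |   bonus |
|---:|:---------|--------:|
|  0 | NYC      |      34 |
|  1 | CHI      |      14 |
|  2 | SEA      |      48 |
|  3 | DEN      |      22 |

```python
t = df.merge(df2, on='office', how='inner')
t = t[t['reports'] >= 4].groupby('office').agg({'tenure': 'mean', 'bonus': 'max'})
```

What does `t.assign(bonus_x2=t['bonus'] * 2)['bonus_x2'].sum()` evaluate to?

merge on 'office' (how='inner') → 9 rows:
   reports office  tenure  bonus
0        4    CHI       8     14
1        9    NYC      16     34
2        8    SEA       0     48
3       10    DEN      14     22
4        2    SEA       5     48
5        1    CHI       9     14
6        8    SEA       0     48
7        6    CHI       7     14
8        6    SEA      13     48
filter rows where reports >= 4:
   reports office  tenure  bonus
0        4    CHI       8     14
1        9    NYC      16     34
2        8    SEA       0     48
3       10    DEN      14     22
6        8    SEA       0     48
7        6    CHI       7     14
8        6    SEA      13     48
group by office: mean(tenure), max(bonus):
           tenure  bonus
office                  
CHI      7.500000     14
DEN     14.000000     22
NYC     16.000000     34
SEA      4.333333     48
add column bonus_x2 = t['bonus'] * 2:
           tenure  bonus  bonus_x2
office                            
CHI      7.500000     14        28
DEN     14.000000     22        44
NYC     16.000000     34        68
SEA      4.333333     48        96
Then the sum of column 'bonus_x2': 236

236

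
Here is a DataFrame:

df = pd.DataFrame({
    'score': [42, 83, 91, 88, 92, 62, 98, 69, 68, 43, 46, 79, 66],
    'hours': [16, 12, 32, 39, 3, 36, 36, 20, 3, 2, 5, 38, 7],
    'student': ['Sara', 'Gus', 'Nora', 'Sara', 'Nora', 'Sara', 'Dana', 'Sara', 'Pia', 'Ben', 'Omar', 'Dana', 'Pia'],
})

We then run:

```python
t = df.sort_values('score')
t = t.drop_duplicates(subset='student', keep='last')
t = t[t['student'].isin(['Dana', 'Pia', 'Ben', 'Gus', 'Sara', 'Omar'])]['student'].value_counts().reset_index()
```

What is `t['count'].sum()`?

sort by score:
    score  hours student
0      42     16    Sara
9      43      2     Ben
10     46      5    Omar
5      62     36    Sara
12     66      7     Pia
8      68      3     Pia
7      69     20    Sara
11     79     38    Dana
1      83     12     Gus
3      88     39    Sara
2      91     32    Nora
4      92      3    Nora
6      98     36    Dana
drop duplicate student (keep=last):
    score  hours student
9      43      2     Ben
10     46      5    Omar
8      68      3     Pia
1      83     12     Gus
3      88     39    Sara
4      92      3    Nora
6      98     36    Dana
filter rows where student in ['Dana', 'Pia', 'Ben', 'Gus', 'Sara', 'Omar']:
    score  hours student
9      43      2     Ben
10     46      5    Omar
8      68      3     Pia
1      83     12     Gus
3      88     39    Sara
6      98     36    Dana
value_counts of student:
student
Ben     1
Omar    1
Pia     1
Gus     1
Sara    1
Dana    1
Name: count, dtype: int64
reset_index():
  student  count
0     Ben      1
1    Omar      1
2     Pia      1
3     Gus      1
4    Sara      1
5    Dana      1

6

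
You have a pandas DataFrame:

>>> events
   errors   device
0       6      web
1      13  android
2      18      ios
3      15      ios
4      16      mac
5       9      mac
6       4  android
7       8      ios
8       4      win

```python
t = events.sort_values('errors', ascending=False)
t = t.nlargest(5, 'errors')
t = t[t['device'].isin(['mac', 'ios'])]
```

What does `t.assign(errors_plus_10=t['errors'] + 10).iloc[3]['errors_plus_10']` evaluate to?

sort by errors descending:
   errors   device
2      18      ios
4      16      mac
3      15      ios
1      13  android
5       9      mac
7       8      ios
0       6      web
6       4  android
8       4      win
take 5 rows with largest errors:
   errors   device
2      18      ios
4      16      mac
3      15      ios
1      13  android
5       9      mac
filter rows where device in ['mac', 'ios']:
   errors device
2      18    ios
4      16    mac
3      15    ios
5       9    mac
add column errors_plus_10 = t['errors'] + 10:
   errors device  errors_plus_10
2      18    ios              28
4      16    mac              26
3      15    ios              25
5       9    mac              19
Then the value at position 3, column 'errors_plus_10': 19

19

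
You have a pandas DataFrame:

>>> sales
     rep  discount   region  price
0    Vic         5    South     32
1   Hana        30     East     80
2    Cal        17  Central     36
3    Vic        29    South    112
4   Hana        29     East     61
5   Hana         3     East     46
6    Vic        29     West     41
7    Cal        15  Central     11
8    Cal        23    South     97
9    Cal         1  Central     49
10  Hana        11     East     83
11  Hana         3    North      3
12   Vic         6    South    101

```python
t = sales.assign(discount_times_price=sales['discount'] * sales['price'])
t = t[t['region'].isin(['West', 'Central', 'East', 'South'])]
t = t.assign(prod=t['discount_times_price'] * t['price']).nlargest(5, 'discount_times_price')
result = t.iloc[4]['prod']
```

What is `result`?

48749

add column discount_times_price = sales['discount'] * sales['price']:
     rep  discount   region  price  discount_times_price
0    Vic         5    South     32                   160
1   Hana        30     East     80                  2400
2    Cal        17  Central     36                   612
3    Vic        29    South    112                  3248
4   Hana        29     East     61                  1769
5   Hana         3     East     46                   138
6    Vic        29     West     41                  1189
7    Cal        15  Central     11                   165
8    Cal        23    South     97                  2231
9    Cal         1  Central     49                    49
10  Hana        11     East     83                   913
11  Hana         3    North      3                     9
12   Vic         6    South    101                   606
filter rows where region in ['West', 'Central', 'East', 'South']:
     rep  discount   region  price  discount_times_price
0    Vic         5    South     32                   160
1   Hana        30     East     80                  2400
2    Cal        17  Central     36                   612
3    Vic        29    South    112                  3248
4   Hana        29     East     61                  1769
5   Hana         3     East     46                   138
6    Vic        29     West     41                  1189
7    Cal        15  Central     11                   165
8    Cal        23    South     97                  2231
9    Cal         1  Central     49                    49
10  Hana        11     East     83                   913
12   Vic         6    South    101                   606
add column prod = t['discount_times_price'] * t['price']:
     rep  discount   region  price  discount_times_price    prod
0    Vic         5    South     32                   160    5120
1   Hana        30     East     80                  2400  192000
2    Cal        17  Central     36                   612   22032
3    Vic        29    South    112                  3248  363776
4   Hana        29     East     61                  1769  107909
5   Hana         3     East     46                   138    6348
6    Vic        29     West     41                  1189   48749
7    Cal        15  Central     11                   165    1815
8    Cal        23    South     97                  2231  216407
9    Cal         1  Central     49                    49    2401
10  Hana        11     East     83                   913   75779
12   Vic         6    South    101                   606   61206
take 5 rows with largest discount_times_price:
    rep  discount region  price  discount_times_price    prod
3   Vic        29  South    112                  3248  363776
1  Hana        30   East     80                  2400  192000
8   Cal        23  South     97                  2231  216407
4  Hana        29   East     61                  1769  107909
6   Vic        29   West     41                  1189   48749
Taking the value at position 4, column 'prod' gives 48749.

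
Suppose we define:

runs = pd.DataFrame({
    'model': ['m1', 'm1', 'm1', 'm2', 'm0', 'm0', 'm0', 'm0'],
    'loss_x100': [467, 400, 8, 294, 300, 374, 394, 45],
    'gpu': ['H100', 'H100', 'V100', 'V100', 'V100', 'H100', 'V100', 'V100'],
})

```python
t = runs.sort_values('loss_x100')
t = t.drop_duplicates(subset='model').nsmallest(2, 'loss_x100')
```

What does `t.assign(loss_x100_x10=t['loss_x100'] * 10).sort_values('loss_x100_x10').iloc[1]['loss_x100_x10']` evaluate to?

450

sort by loss_x100:
  model  loss_x100   gpu
2    m1          8  V100
7    m0         45  V100
3    m2        294  V100
4    m0        300  V100
5    m0        374  H100
6    m0        394  V100
1    m1        400  H100
0    m1        467  H100
drop duplicate model (keep=first):
  model  loss_x100   gpu
2    m1          8  V100
7    m0         45  V100
3    m2        294  V100
take 2 rows with smallest loss_x100:
  model  loss_x100   gpu
2    m1          8  V100
7    m0         45  V100
add column loss_x100_x10 = t['loss_x100'] * 10:
  model  loss_x100   gpu  loss_x100_x10
2    m1          8  V100             80
7    m0         45  V100            450
sort by loss_x100_x10:
  model  loss_x100   gpu  loss_x100_x10
2    m1          8  V100             80
7    m0         45  V100            450
Then the value at position 1, column 'loss_x100_x10': 450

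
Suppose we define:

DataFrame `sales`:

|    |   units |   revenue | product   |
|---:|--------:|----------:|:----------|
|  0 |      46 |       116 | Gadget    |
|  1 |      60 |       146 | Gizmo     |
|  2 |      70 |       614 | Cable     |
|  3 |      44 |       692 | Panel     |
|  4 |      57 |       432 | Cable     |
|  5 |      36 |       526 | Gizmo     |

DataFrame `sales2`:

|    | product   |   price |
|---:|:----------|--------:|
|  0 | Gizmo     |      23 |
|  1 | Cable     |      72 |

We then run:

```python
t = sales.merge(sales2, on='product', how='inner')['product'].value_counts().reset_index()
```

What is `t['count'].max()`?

2

merge on 'product' (how='inner') → 4 rows:
   units  revenue product  price
0     60      146   Gizmo     23
1     70      614   Cable     72
2     57      432   Cable     72
3     36      526   Gizmo     23
value_counts of product:
product
Gizmo    2
Cable    2
Name: count, dtype: int64
reset_index():
  product  count
0   Gizmo      2
1   Cable      2
max of column 'count' → 2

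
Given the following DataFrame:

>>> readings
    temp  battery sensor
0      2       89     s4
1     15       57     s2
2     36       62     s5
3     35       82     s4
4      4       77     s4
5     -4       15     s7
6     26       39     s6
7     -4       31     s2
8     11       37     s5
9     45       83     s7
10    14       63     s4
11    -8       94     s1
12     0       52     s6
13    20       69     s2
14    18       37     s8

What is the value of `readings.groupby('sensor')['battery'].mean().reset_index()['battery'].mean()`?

group by sensor, mean of battery:
sensor
s1    94.000000
s2    52.333333
s4    77.750000
s5    49.500000
s6    45.500000
s7    49.000000
s8    37.000000
Name: battery, dtype: float64
reset_index():
  sensor    battery
0     s1  94.000000
1     s2  52.333333
2     s4  77.750000
3     s5  49.500000
4     s6  45.500000
5     s7  49.000000
6     s8  37.000000
Hence 57.869047619.

57.869047619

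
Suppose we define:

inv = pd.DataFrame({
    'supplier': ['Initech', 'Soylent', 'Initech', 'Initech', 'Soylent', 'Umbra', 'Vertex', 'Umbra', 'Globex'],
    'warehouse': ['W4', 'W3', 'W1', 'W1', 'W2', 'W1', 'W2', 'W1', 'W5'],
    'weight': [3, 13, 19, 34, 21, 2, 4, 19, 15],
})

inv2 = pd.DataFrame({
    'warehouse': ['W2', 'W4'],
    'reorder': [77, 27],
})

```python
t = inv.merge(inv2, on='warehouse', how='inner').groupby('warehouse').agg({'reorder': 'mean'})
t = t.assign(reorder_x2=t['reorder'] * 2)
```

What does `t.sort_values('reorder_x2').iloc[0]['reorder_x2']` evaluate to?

merge on 'warehouse' (how='inner') → 3 rows:
  supplier warehouse  weight  reorder
0  Initech        W4       3       27
1  Soylent        W2      21       77
2   Vertex        W2       4       77
group by warehouse, mean of reorder:
           reorder
warehouse         
W2            77.0
W4            27.0
add column reorder_x2 = t['reorder'] * 2:
           reorder  reorder_x2
warehouse                     
W2            77.0       154.0
W4            27.0        54.0
sort by reorder_x2:
           reorder  reorder_x2
warehouse                     
W4            27.0        54.0
W2            77.0       154.0
Finally, value at position 0, column 'reorder_x2' = 54.0.

54.0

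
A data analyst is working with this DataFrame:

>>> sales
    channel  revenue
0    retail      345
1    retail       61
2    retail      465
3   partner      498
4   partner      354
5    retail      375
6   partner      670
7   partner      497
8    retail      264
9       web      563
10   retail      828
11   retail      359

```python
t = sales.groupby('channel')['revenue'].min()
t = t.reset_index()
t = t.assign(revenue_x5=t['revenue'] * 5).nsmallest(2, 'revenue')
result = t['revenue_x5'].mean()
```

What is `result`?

1037.5

group by channel, min of revenue:
channel
partner    354
retail      61
web        563
Name: revenue, dtype: int64
reset_index():
   channel  revenue
0  partner      354
1   retail       61
2      web      563
add column revenue_x5 = t['revenue'] * 5:
   channel  revenue  revenue_x5
0  partner      354        1770
1   retail       61         305
2      web      563        2815
take 2 rows with smallest revenue:
   channel  revenue  revenue_x5
1   retail       61         305
0  partner      354        1770
Then the mean of column 'revenue_x5': 1037.5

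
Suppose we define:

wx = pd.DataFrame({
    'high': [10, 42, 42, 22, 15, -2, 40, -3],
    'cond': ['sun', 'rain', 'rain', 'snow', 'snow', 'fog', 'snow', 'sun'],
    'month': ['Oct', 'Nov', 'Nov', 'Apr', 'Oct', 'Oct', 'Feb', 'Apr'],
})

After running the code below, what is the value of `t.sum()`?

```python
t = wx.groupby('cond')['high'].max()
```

90

group by cond, max of high:
cond
fog     -2
rain    42
snow    40
sun     10
Name: high, dtype: int64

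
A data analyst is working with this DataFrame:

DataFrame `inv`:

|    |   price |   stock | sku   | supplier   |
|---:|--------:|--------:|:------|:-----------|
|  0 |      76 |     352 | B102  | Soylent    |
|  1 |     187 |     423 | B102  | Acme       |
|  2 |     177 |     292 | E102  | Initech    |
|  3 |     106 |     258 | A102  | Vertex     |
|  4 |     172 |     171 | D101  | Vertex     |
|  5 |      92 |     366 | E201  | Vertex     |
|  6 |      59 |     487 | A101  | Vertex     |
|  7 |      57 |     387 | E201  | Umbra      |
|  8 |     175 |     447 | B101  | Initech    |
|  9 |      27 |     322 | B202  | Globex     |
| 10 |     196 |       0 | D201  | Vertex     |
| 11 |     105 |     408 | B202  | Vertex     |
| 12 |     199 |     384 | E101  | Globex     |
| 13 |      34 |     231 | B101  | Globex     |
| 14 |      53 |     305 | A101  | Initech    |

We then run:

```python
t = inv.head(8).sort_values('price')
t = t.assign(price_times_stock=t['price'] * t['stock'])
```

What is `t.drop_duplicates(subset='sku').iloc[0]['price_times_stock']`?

take first 8 rows:
   price  stock   sku supplier
0     76    352  B102  Soylent
1    187    423  B102     Acme
2    177    292  E102  Initech
3    106    258  A102   Vertex
4    172    171  D101   Vertex
5     92    366  E201   Vertex
6     59    487  A101   Vertex
7     57    387  E201    Umbra
sort by price:
   price  stock   sku supplier
7     57    387  E201    Umbra
6     59    487  A101   Vertex
0     76    352  B102  Soylent
5     92    366  E201   Vertex
3    106    258  A102   Vertex
4    172    171  D101   Vertex
2    177    292  E102  Initech
1    187    423  B102     Acme
add column price_times_stock = t['price'] * t['stock']:
   price  stock   sku supplier  price_times_stock
7     57    387  E201    Umbra              22059
6     59    487  A101   Vertex              28733
0     76    352  B102  Soylent              26752
5     92    366  E201   Vertex              33672
3    106    258  A102   Vertex              27348
4    172    171  D101   Vertex              29412
2    177    292  E102  Initech              51684
1    187    423  B102     Acme              79101
drop duplicate sku (keep=first):
   price  stock   sku supplier  price_times_stock
7     57    387  E201    Umbra              22059
6     59    487  A101   Vertex              28733
0     76    352  B102  Soylent              26752
3    106    258  A102   Vertex              27348
4    172    171  D101   Vertex              29412
2    177    292  E102  Initech              51684
Hence 22059.

22059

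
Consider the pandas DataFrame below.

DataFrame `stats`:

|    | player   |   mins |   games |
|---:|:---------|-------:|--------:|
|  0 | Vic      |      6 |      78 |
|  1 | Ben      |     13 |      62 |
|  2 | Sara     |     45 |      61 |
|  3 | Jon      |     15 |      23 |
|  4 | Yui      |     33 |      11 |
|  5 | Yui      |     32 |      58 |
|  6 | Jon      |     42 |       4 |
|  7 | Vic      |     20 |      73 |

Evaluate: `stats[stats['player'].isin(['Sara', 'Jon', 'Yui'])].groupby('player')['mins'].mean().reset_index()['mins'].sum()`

106.0

filter rows where player in ['Sara', 'Jon', 'Yui']:
  player  mins  games
2   Sara    45     61
3    Jon    15     23
4    Yui    33     11
5    Yui    32     58
6    Jon    42      4
group by player, mean of mins:
player
Jon     28.5
Sara    45.0
Yui     32.5
Name: mins, dtype: float64
reset_index():
  player  mins
0    Jon  28.5
1   Sara  45.0
2    Yui  32.5
Finally, sum of column 'mins' = 106.0.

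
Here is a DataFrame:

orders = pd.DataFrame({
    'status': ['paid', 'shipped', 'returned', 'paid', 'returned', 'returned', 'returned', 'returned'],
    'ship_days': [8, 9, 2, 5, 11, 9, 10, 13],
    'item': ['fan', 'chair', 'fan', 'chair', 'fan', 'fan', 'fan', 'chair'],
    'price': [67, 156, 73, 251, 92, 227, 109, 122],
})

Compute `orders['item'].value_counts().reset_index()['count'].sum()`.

value_counts of item:
item
fan      5
chair    3
Name: count, dtype: int64
reset_index():
    item  count
0    fan      5
1  chair      3
Taking the sum of column 'count' gives 8.

8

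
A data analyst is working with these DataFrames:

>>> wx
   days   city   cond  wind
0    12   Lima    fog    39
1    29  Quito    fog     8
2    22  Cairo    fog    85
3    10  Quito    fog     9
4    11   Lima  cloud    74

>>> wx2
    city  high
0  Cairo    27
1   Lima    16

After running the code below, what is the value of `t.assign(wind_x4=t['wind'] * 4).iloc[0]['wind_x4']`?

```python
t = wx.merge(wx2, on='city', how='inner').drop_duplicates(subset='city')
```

merge on 'city' (how='inner') → 3 rows:
   days   city   cond  wind  high
0    12   Lima    fog    39    16
1    22  Cairo    fog    85    27
2    11   Lima  cloud    74    16
drop duplicate city (keep=first):
   days   city cond  wind  high
0    12   Lima  fog    39    16
1    22  Cairo  fog    85    27
add column wind_x4 = t['wind'] * 4:
   days   city cond  wind  high  wind_x4
0    12   Lima  fog    39    16      156
1    22  Cairo  fog    85    27      340
Taking the value at position 0, column 'wind_x4' gives 156.

156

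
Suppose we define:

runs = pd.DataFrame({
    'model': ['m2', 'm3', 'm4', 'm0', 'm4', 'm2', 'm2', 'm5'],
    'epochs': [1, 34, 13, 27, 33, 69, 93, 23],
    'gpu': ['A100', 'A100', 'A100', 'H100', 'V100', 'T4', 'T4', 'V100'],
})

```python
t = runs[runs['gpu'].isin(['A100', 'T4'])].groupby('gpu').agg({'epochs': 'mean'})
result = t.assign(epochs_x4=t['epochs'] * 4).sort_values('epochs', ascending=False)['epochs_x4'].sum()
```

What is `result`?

388.0

filter rows where gpu in ['A100', 'T4']:
  model  epochs   gpu
0    m2       1  A100
1    m3      34  A100
2    m4      13  A100
5    m2      69    T4
6    m2      93    T4
group by gpu, mean of epochs:
      epochs
gpu         
A100    16.0
T4      81.0
add column epochs_x4 = t['epochs'] * 4:
      epochs  epochs_x4
gpu                    
A100    16.0       64.0
T4      81.0      324.0
sort by epochs descending:
      epochs  epochs_x4
gpu                    
T4      81.0      324.0
A100    16.0       64.0
Finally, sum of column 'epochs_x4' = 388.0.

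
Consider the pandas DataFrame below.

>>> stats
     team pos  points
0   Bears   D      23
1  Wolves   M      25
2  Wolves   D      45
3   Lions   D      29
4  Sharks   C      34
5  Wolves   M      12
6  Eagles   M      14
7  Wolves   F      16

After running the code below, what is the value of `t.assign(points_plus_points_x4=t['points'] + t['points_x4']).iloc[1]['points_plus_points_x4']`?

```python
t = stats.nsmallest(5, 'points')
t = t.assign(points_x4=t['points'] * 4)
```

70

take 5 rows with smallest points:
     team pos  points
5  Wolves   M      12
6  Eagles   M      14
7  Wolves   F      16
0   Bears   D      23
1  Wolves   M      25
add column points_x4 = t['points'] * 4:
     team pos  points  points_x4
5  Wolves   M      12         48
6  Eagles   M      14         56
7  Wolves   F      16         64
0   Bears   D      23         92
1  Wolves   M      25        100
add column points_plus_points_x4 = t['points'] + t['points_x4']:
     team pos  points  points_x4  points_plus_points_x4
5  Wolves   M      12         48                     60
6  Eagles   M      14         56                     70
7  Wolves   F      16         64                     80
0   Bears   D      23         92                    115
1  Wolves   M      25        100                    125
Reading off the value at position 1, column 'points_plus_points_x4', we get 70.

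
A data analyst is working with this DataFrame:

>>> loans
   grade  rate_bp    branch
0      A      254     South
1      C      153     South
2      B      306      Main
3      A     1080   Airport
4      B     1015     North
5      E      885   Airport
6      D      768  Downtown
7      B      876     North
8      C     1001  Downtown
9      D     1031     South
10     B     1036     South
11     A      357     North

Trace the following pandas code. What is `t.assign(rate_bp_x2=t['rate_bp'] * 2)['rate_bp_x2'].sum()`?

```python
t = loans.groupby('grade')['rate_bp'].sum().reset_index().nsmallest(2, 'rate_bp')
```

group by grade, sum of rate_bp:
grade
A    1691
B    3233
C    1154
D    1799
E     885
Name: rate_bp, dtype: int64
reset_index():
  grade  rate_bp
0     A     1691
1     B     3233
2     C     1154
3     D     1799
4     E      885
take 2 rows with smallest rate_bp:
  grade  rate_bp
4     E      885
2     C     1154
add column rate_bp_x2 = t['rate_bp'] * 2:
  grade  rate_bp  rate_bp_x2
4     E      885        1770
2     C     1154        2308
So sum() = 4078.

4078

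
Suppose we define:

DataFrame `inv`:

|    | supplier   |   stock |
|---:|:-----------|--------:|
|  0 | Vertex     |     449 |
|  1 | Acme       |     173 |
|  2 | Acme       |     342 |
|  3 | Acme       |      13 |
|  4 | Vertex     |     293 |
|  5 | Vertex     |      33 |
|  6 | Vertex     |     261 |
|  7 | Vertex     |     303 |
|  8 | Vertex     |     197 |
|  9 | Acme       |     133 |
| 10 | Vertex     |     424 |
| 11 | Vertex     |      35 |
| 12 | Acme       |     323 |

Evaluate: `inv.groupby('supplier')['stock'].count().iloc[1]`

group by supplier, count of stock:
supplier
Acme      5
Vertex    8
Name: stock, dtype: int64

8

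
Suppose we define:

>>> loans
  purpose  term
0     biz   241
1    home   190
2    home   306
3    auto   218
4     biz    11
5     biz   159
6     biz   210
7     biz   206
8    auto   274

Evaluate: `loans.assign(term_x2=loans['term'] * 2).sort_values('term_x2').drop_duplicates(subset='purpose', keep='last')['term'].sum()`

add column term_x2 = loans['term'] * 2:
  purpose  term  term_x2
0     biz   241      482
1    home   190      380
2    home   306      612
3    auto   218      436
4     biz    11       22
5     biz   159      318
6     biz   210      420
7     biz   206      412
8    auto   274      548
sort by term_x2:
  purpose  term  term_x2
4     biz    11       22
5     biz   159      318
1    home   190      380
7     biz   206      412
6     biz   210      420
3    auto   218      436
0     biz   241      482
8    auto   274      548
2    home   306      612
drop duplicate purpose (keep=last):
  purpose  term  term_x2
0     biz   241      482
8    auto   274      548
2    home   306      612

821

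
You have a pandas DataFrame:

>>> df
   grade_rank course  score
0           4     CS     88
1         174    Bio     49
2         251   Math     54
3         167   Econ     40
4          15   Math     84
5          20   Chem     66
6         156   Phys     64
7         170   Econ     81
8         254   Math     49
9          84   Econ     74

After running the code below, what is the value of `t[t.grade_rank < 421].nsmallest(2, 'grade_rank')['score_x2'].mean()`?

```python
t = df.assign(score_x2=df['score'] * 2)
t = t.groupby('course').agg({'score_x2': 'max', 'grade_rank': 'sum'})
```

add column score_x2 = df['score'] * 2:
   grade_rank course  score  score_x2
0           4     CS     88       176
1         174    Bio     49        98
2         251   Math     54       108
3         167   Econ     40        80
4          15   Math     84       168
5          20   Chem     66       132
6         156   Phys     64       128
7         170   Econ     81       162
8         254   Math     49        98
9          84   Econ     74       148
group by course: max(score_x2), sum(grade_rank):
        score_x2  grade_rank
course                      
Bio           98         174
CS           176           4
Chem         132          20
Econ         162         421
Math         168         520
Phys         128         156
filter rows where grade_rank < 421:
        score_x2  grade_rank
course                      
Bio           98         174
CS           176           4
Chem         132          20
Phys         128         156
take 2 rows with smallest grade_rank:
        score_x2  grade_rank
course                      
CS           176           4
Chem         132          20

154.0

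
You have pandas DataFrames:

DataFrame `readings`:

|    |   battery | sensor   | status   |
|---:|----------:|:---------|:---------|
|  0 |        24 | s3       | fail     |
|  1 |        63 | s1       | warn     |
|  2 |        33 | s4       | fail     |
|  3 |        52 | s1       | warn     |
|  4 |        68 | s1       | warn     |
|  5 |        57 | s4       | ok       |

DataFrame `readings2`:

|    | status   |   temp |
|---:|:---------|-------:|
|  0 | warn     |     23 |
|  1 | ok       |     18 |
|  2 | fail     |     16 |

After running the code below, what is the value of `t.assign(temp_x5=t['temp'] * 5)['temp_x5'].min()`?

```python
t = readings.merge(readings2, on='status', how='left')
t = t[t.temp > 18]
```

115

merge on 'status' (how='left') → 6 rows:
   battery sensor status  temp
0       24     s3   fail    16
1       63     s1   warn    23
2       33     s4   fail    16
3       52     s1   warn    23
4       68     s1   warn    23
5       57     s4     ok    18
filter rows where temp > 18:
   battery sensor status  temp
1       63     s1   warn    23
3       52     s1   warn    23
4       68     s1   warn    23
add column temp_x5 = t['temp'] * 5:
   battery sensor status  temp  temp_x5
1       63     s1   warn    23      115
3       52     s1   warn    23      115
4       68     s1   warn    23      115
The min of column 'temp_x5' is 115.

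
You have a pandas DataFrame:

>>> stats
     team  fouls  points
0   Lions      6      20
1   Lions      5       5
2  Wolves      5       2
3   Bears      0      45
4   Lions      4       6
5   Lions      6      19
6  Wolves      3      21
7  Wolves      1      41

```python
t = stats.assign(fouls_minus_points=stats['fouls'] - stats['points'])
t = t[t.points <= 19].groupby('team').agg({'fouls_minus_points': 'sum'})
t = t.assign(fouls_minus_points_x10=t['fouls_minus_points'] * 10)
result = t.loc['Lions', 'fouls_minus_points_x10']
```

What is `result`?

-150

add column fouls_minus_points = stats['fouls'] - stats['points']:
     team  fouls  points  fouls_minus_points
0   Lions      6      20                 -14
1   Lions      5       5                   0
2  Wolves      5       2                   3
3   Bears      0      45                 -45
4   Lions      4       6                  -2
5   Lions      6      19                 -13
6  Wolves      3      21                 -18
7  Wolves      1      41                 -40
filter rows where points <= 19:
     team  fouls  points  fouls_minus_points
1   Lions      5       5                   0
2  Wolves      5       2                   3
4   Lions      4       6                  -2
5   Lions      6      19                 -13
group by team, sum of fouls_minus_points:
        fouls_minus_points
team                      
Lions                  -15
Wolves                   3
add column fouls_minus_points_x10 = t['fouls_minus_points'] * 10:
        fouls_minus_points  fouls_minus_points_x10
team                                              
Lions                  -15                    -150
Wolves                   3                      30
Reading off the value at row 'Lions', column 'fouls_minus_points_x10', we get -150.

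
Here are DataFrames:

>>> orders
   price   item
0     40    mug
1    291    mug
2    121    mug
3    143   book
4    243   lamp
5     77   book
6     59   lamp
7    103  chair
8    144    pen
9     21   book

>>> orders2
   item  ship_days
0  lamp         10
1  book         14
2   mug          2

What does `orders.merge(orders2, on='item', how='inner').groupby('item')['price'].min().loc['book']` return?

21

merge on 'item' (how='inner') → 8 rows:
   price  item  ship_days
0     40   mug          2
1    291   mug          2
2    121   mug          2
3    143  book         14
4    243  lamp         10
5     77  book         14
6     59  lamp         10
7     21  book         14
group by item, min of price:
item
book    21
lamp    59
mug     40
Name: price, dtype: int64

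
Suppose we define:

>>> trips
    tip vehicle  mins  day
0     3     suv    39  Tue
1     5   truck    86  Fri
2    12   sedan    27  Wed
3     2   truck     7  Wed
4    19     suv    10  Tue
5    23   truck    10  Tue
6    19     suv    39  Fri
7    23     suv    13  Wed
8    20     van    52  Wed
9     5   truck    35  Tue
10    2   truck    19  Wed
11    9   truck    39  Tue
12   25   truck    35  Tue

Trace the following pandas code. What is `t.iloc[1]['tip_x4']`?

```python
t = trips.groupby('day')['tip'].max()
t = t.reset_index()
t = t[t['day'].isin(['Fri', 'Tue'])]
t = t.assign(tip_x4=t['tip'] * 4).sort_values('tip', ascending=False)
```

group by day, max of tip:
day
Fri    19
Tue    25
Wed    23
Name: tip, dtype: int64
reset_index():
   day  tip
0  Fri   19
1  Tue   25
2  Wed   23
filter rows where day in ['Fri', 'Tue']:
   day  tip
0  Fri   19
1  Tue   25
add column tip_x4 = t['tip'] * 4:
   day  tip  tip_x4
0  Fri   19      76
1  Tue   25     100
sort by tip descending:
   day  tip  tip_x4
1  Tue   25     100
0  Fri   19      76

76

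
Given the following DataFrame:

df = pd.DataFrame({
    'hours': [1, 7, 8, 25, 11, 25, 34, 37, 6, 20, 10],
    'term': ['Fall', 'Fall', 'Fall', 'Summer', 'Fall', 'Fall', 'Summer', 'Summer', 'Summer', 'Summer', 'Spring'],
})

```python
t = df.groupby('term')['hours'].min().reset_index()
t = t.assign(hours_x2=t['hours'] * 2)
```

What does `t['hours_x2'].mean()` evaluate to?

11.3333333333

group by term, min of hours:
term
Fall       1
Spring    10
Summer     6
Name: hours, dtype: int64
reset_index():
     term  hours
0    Fall      1
1  Spring     10
2  Summer      6
add column hours_x2 = t['hours'] * 2:
     term  hours  hours_x2
0    Fall      1         2
1  Spring     10        20
2  Summer      6        12
So mean() = 11.3333333333.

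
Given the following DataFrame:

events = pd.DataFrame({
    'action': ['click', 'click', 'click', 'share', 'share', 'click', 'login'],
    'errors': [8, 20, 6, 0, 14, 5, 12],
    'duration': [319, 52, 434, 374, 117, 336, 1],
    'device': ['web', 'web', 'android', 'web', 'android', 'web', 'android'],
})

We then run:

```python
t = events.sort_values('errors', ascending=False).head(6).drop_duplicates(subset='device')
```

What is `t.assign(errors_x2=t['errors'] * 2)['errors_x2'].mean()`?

34.0

sort by errors descending:
  action  errors  duration   device
1  click      20        52      web
4  share      14       117  android
6  login      12         1  android
0  click       8       319      web
2  click       6       434  android
5  click       5       336      web
3  share       0       374      web
take first 6 rows:
  action  errors  duration   device
1  click      20        52      web
4  share      14       117  android
6  login      12         1  android
0  click       8       319      web
2  click       6       434  android
5  click       5       336      web
drop duplicate device (keep=first):
  action  errors  duration   device
1  click      20        52      web
4  share      14       117  android
add column errors_x2 = t['errors'] * 2:
  action  errors  duration   device  errors_x2
1  click      20        52      web         40
4  share      14       117  android         28
Finally, mean of column 'errors_x2' = 34.0.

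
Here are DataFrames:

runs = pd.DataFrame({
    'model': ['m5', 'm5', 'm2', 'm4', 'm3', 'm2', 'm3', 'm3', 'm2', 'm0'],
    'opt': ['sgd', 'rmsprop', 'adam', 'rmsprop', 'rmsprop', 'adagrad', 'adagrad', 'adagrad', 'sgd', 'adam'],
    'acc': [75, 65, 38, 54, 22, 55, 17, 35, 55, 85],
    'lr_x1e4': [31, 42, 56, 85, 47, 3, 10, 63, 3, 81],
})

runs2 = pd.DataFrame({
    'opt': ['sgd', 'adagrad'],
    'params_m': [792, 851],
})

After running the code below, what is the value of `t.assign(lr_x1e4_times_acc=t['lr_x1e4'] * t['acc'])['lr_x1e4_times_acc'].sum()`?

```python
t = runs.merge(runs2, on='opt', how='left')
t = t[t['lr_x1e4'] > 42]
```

16842

merge on 'opt' (how='left') → 10 rows:
  model      opt  acc  lr_x1e4  params_m
0    m5      sgd   75       31     792.0
1    m5  rmsprop   65       42       NaN
2    m2     adam   38       56       NaN
3    m4  rmsprop   54       85       NaN
4    m3  rmsprop   22       47       NaN
5    m2  adagrad   55        3     851.0
6    m3  adagrad   17       10     851.0
7    m3  adagrad   35       63     851.0
8    m2      sgd   55        3     792.0
9    m0     adam   85       81       NaN
filter rows where lr_x1e4 > 42:
  model      opt  acc  lr_x1e4  params_m
2    m2     adam   38       56       NaN
3    m4  rmsprop   54       85       NaN
4    m3  rmsprop   22       47       NaN
7    m3  adagrad   35       63     851.0
9    m0     adam   85       81       NaN
add column lr_x1e4_times_acc = t['lr_x1e4'] * t['acc']:
  model      opt  acc  lr_x1e4  params_m  lr_x1e4_times_acc
2    m2     adam   38       56       NaN               2128
3    m4  rmsprop   54       85       NaN               4590
4    m3  rmsprop   22       47       NaN               1034
7    m3  adagrad   35       63     851.0               2205
9    m0     adam   85       81       NaN               6885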